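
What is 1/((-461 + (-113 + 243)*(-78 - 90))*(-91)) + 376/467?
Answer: 763051483/947725597 ≈ 0.80514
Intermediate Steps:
1/((-461 + (-113 + 243)*(-78 - 90))*(-91)) + 376/467 = -1/91/(-461 + 130*(-168)) + 376*(1/467) = -1/91/(-461 - 21840) + 376/467 = -1/91/(-22301) + 376/467 = -1/22301*(-1/91) + 376/467 = 1/2029391 + 376/467 = 763051483/947725597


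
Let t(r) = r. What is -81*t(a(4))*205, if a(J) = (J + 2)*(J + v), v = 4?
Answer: -797040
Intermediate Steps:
a(J) = (2 + J)*(4 + J) (a(J) = (J + 2)*(J + 4) = (2 + J)*(4 + J))
-81*t(a(4))*205 = -81*(8 + 4² + 6*4)*205 = -81*(8 + 16 + 24)*205 = -81*48*205 = -3888*205 = -797040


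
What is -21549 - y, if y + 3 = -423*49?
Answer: -819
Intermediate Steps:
y = -20730 (y = -3 - 423*49 = -3 - 20727 = -20730)
-21549 - y = -21549 - 1*(-20730) = -21549 + 20730 = -819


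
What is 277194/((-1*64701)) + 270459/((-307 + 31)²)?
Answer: -133946755/182543088 ≈ -0.73378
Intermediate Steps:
277194/((-1*64701)) + 270459/((-307 + 31)²) = 277194/(-64701) + 270459/((-276)²) = 277194*(-1/64701) + 270459/76176 = -92398/21567 + 270459*(1/76176) = -92398/21567 + 30051/8464 = -133946755/182543088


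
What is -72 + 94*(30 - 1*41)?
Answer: -1106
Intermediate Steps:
-72 + 94*(30 - 1*41) = -72 + 94*(30 - 41) = -72 + 94*(-11) = -72 - 1034 = -1106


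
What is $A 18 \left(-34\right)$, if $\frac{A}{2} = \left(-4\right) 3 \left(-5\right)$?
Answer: $-73440$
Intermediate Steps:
$A = 120$ ($A = 2 \left(-4\right) 3 \left(-5\right) = 2 \left(\left(-12\right) \left(-5\right)\right) = 2 \cdot 60 = 120$)
$A 18 \left(-34\right) = 120 \cdot 18 \left(-34\right) = 2160 \left(-34\right) = -73440$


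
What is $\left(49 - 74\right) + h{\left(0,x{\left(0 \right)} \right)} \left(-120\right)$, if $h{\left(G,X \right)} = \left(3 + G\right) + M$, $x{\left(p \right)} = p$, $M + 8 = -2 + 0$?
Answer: $815$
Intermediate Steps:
$M = -10$ ($M = -8 + \left(-2 + 0\right) = -8 - 2 = -10$)
$h{\left(G,X \right)} = -7 + G$ ($h{\left(G,X \right)} = \left(3 + G\right) - 10 = -7 + G$)
$\left(49 - 74\right) + h{\left(0,x{\left(0 \right)} \right)} \left(-120\right) = \left(49 - 74\right) + \left(-7 + 0\right) \left(-120\right) = \left(49 - 74\right) - -840 = -25 + 840 = 815$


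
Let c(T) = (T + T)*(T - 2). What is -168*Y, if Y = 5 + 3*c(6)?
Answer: -25032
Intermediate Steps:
c(T) = 2*T*(-2 + T) (c(T) = (2*T)*(-2 + T) = 2*T*(-2 + T))
Y = 149 (Y = 5 + 3*(2*6*(-2 + 6)) = 5 + 3*(2*6*4) = 5 + 3*48 = 5 + 144 = 149)
-168*Y = -168*149 = -25032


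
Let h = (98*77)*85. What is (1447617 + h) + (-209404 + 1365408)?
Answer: 3245031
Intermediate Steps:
h = 641410 (h = 7546*85 = 641410)
(1447617 + h) + (-209404 + 1365408) = (1447617 + 641410) + (-209404 + 1365408) = 2089027 + 1156004 = 3245031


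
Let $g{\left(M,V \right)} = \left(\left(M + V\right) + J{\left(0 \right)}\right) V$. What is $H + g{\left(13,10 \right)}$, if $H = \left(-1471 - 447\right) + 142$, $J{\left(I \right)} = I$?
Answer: $-1546$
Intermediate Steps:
$g{\left(M,V \right)} = V \left(M + V\right)$ ($g{\left(M,V \right)} = \left(\left(M + V\right) + 0\right) V = \left(M + V\right) V = V \left(M + V\right)$)
$H = -1776$ ($H = -1918 + 142 = -1776$)
$H + g{\left(13,10 \right)} = -1776 + 10 \left(13 + 10\right) = -1776 + 10 \cdot 23 = -1776 + 230 = -1546$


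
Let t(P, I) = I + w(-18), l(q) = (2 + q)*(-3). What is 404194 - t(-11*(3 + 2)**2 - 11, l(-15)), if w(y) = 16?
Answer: 404139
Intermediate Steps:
l(q) = -6 - 3*q
t(P, I) = 16 + I (t(P, I) = I + 16 = 16 + I)
404194 - t(-11*(3 + 2)**2 - 11, l(-15)) = 404194 - (16 + (-6 - 3*(-15))) = 404194 - (16 + (-6 + 45)) = 404194 - (16 + 39) = 404194 - 1*55 = 404194 - 55 = 404139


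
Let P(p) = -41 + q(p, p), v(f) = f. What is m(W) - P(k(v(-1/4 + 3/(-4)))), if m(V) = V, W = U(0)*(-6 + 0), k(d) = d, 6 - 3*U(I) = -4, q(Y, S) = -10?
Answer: 31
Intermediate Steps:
U(I) = 10/3 (U(I) = 2 - ⅓*(-4) = 2 + 4/3 = 10/3)
W = -20 (W = 10*(-6 + 0)/3 = (10/3)*(-6) = -20)
P(p) = -51 (P(p) = -41 - 10 = -51)
m(W) - P(k(v(-1/4 + 3/(-4)))) = -20 - 1*(-51) = -20 + 51 = 31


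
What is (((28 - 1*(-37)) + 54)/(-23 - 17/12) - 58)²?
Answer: 339370084/85849 ≈ 3953.1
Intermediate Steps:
(((28 - 1*(-37)) + 54)/(-23 - 17/12) - 58)² = (((28 + 37) + 54)/(-23 - 17*1/12) - 58)² = ((65 + 54)/(-23 - 17/12) - 58)² = (119/(-293/12) - 58)² = (119*(-12/293) - 58)² = (-1428/293 - 58)² = (-18422/293)² = 339370084/85849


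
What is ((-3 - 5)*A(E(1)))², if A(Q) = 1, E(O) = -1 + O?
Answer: 64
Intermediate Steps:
((-3 - 5)*A(E(1)))² = ((-3 - 5)*1)² = (-8*1)² = (-8)² = 64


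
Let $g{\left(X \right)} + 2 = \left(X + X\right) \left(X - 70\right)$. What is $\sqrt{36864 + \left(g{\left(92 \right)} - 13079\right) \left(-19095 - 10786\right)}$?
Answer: $\sqrt{269951937} \approx 16430.0$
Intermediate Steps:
$g{\left(X \right)} = -2 + 2 X \left(-70 + X\right)$ ($g{\left(X \right)} = -2 + \left(X + X\right) \left(X - 70\right) = -2 + 2 X \left(-70 + X\right)$)
$\sqrt{36864 + \left(g{\left(92 \right)} - 13079\right) \left(-19095 - 10786\right)} = \sqrt{36864 + \left(\left(-2 - 12880 + 2 \cdot 92^{2}\right) - 13079\right) \left(-19095 - 10786\right)} = \sqrt{36864 + \left(\left(-2 - 12880 + 2 \cdot 8464\right) - 13079\right) \left(-29881\right)} = \sqrt{36864 + \left(\left(-2 - 12880 + 16928\right) - 13079\right) \left(-29881\right)} = \sqrt{36864 + \left(4046 - 13079\right) \left(-29881\right)} = \sqrt{36864 - -269915073} = \sqrt{36864 + 269915073} = \sqrt{269951937}$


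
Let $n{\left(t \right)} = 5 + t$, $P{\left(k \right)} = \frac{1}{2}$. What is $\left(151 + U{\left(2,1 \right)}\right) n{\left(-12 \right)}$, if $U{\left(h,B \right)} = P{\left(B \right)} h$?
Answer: $-1064$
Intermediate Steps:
$P{\left(k \right)} = \frac{1}{2}$
$U{\left(h,B \right)} = \frac{h}{2}$
$\left(151 + U{\left(2,1 \right)}\right) n{\left(-12 \right)} = \left(151 + \frac{1}{2} \cdot 2\right) \left(5 - 12\right) = \left(151 + 1\right) \left(-7\right) = 152 \left(-7\right) = -1064$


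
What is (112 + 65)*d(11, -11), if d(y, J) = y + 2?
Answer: 2301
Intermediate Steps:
d(y, J) = 2 + y
(112 + 65)*d(11, -11) = (112 + 65)*(2 + 11) = 177*13 = 2301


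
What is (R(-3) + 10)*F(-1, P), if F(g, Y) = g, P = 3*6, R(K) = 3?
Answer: -13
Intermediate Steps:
P = 18
(R(-3) + 10)*F(-1, P) = (3 + 10)*(-1) = 13*(-1) = -13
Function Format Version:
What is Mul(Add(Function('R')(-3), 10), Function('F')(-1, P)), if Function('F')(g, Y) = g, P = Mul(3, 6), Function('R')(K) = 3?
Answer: -13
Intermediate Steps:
P = 18
Mul(Add(Function('R')(-3), 10), Function('F')(-1, P)) = Mul(Add(3, 10), -1) = Mul(13, -1) = -13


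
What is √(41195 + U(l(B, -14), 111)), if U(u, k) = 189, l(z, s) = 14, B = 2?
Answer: 2*√10346 ≈ 203.43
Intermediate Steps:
√(41195 + U(l(B, -14), 111)) = √(41195 + 189) = √41384 = 2*√10346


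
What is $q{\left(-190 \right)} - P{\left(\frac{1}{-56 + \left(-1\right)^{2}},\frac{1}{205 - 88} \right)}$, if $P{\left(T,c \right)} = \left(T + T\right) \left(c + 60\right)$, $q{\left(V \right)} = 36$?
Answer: $\frac{245702}{6435} \approx 38.182$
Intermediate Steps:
$P{\left(T,c \right)} = 2 T \left(60 + c\right)$
$q{\left(-190 \right)} - P{\left(\frac{1}{-56 + \left(-1\right)^{2}},\frac{1}{205 - 88} \right)} = 36 - \frac{2 \left(60 + \frac{1}{205 - 88}\right)}{-56 + \left(-1\right)^{2}} = 36 - \frac{2 \left(60 + \frac{1}{117}\right)}{-56 + 1} = 36 - \frac{2 \left(60 + \frac{1}{117}\right)}{-55} = 36 - 2 \left(- \frac{1}{55}\right) \frac{7021}{117} = 36 - - \frac{14042}{6435} = 36 + \frac{14042}{6435} = \frac{245702}{6435}$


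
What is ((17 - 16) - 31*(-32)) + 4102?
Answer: 5095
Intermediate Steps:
((17 - 16) - 31*(-32)) + 4102 = (1 + 992) + 4102 = 993 + 4102 = 5095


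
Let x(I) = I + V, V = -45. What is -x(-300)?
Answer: 345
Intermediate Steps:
x(I) = -45 + I (x(I) = I - 45 = -45 + I)
-x(-300) = -(-45 - 300) = -1*(-345) = 345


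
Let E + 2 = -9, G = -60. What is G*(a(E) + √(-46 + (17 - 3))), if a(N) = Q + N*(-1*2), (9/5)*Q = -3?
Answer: -1220 - 240*I*√2 ≈ -1220.0 - 339.41*I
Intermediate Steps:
Q = -5/3 (Q = (5/9)*(-3) = -5/3 ≈ -1.6667)
E = -11 (E = -2 - 9 = -11)
a(N) = -5/3 - 2*N (a(N) = -5/3 + N*(-1*2) = -5/3 + N*(-2) = -5/3 - 2*N)
G*(a(E) + √(-46 + (17 - 3))) = -60*((-5/3 - 2*(-11)) + √(-46 + (17 - 3))) = -60*((-5/3 + 22) + √(-46 + 14)) = -60*(61/3 + √(-32)) = -60*(61/3 + 4*I*√2) = -1220 - 240*I*√2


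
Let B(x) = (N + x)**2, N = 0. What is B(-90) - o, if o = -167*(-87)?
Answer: -6429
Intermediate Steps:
o = 14529
B(x) = x**2 (B(x) = (0 + x)**2 = x**2)
B(-90) - o = (-90)**2 - 1*14529 = 8100 - 14529 = -6429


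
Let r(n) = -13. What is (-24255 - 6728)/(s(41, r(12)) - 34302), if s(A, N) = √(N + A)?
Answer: 531389433/588313588 + 30983*√7/588313588 ≈ 0.90338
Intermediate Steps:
s(A, N) = √(A + N)
(-24255 - 6728)/(s(41, r(12)) - 34302) = (-24255 - 6728)/(√(41 - 13) - 34302) = -30983/(√28 - 34302) = -30983/(2*√7 - 34302) = -30983/(-34302 + 2*√7)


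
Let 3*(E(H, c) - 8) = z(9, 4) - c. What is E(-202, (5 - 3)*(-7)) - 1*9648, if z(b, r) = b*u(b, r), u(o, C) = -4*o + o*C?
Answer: -28906/3 ≈ -9635.3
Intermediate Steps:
u(o, C) = -4*o + C*o
z(b, r) = b²*(-4 + r) (z(b, r) = b*(b*(-4 + r)) = b²*(-4 + r))
E(H, c) = 8 - c/3 (E(H, c) = 8 + (9²*(-4 + 4) - c)/3 = 8 + (81*0 - c)/3 = 8 + (0 - c)/3 = 8 + (-c)/3 = 8 - c/3)
E(-202, (5 - 3)*(-7)) - 1*9648 = (8 - (5 - 3)*(-7)/3) - 1*9648 = (8 - 2*(-7)/3) - 9648 = (8 - ⅓*(-14)) - 9648 = (8 + 14/3) - 9648 = 38/3 - 9648 = -28906/3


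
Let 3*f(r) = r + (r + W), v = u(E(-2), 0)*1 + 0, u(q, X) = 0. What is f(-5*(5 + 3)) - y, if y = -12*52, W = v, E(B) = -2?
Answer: 1792/3 ≈ 597.33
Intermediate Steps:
v = 0 (v = 0*1 + 0 = 0 + 0 = 0)
W = 0
y = -624
f(r) = 2*r/3 (f(r) = (r + (r + 0))/3 = (r + r)/3 = (2*r)/3 = 2*r/3)
f(-5*(5 + 3)) - y = 2*(-5*(5 + 3))/3 - 1*(-624) = 2*(-5*8)/3 + 624 = (⅔)*(-40) + 624 = -80/3 + 624 = 1792/3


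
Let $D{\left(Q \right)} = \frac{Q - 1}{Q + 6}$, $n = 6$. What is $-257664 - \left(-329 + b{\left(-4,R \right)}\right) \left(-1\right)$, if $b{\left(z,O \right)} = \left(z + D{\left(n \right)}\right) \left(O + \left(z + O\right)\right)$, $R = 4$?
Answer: $- \frac{774022}{3} \approx -2.5801 \cdot 10^{5}$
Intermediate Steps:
$D{\left(Q \right)} = \frac{-1 + Q}{6 + Q}$
$b{\left(z,O \right)} = \left(\frac{5}{12} + z\right) \left(z + 2 O\right)$ ($b{\left(z,O \right)} = \left(z + \frac{-1 + 6}{6 + 6}\right) \left(O + \left(z + O\right)\right) = \left(z + \frac{1}{12} \cdot 5\right) \left(O + \left(O + z\right)\right) = \left(z + \frac{1}{12} \cdot 5\right) \left(z + 2 O\right) = \left(z + \frac{5}{12}\right) \left(z + 2 O\right) = \left(\frac{5}{12} + z\right) \left(z + 2 O\right)$)
$-257664 - \left(-329 + b{\left(-4,R \right)}\right) \left(-1\right) = -257664 - \left(-329 + \left(\left(-4\right)^{2} + \frac{5}{6} \cdot 4 + \frac{5}{12} \left(-4\right) + 2 \cdot 4 \left(-4\right)\right)\right) \left(-1\right) = -257664 - \left(-329 + \left(16 + \frac{10}{3} - \frac{5}{3} - 32\right)\right) \left(-1\right) = -257664 - \left(-329 - \frac{43}{3}\right) \left(-1\right) = -257664 - \left(- \frac{1030}{3}\right) \left(-1\right) = -257664 - \frac{1030}{3} = - \frac{774022}{3}$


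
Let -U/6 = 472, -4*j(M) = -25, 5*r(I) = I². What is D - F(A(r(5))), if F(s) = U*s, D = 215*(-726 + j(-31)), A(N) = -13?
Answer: -766249/4 ≈ -1.9156e+5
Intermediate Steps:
r(I) = I²/5
j(M) = 25/4 (j(M) = -¼*(-25) = 25/4)
U = -2832 (U = -6*472 = -2832)
D = -618985/4 (D = 215*(-726 + 25/4) = 215*(-2879/4) = -618985/4 ≈ -1.5475e+5)
F(s) = -2832*s
D - F(A(r(5))) = -618985/4 - (-2832)*(-13) = -618985/4 - 1*36816 = -618985/4 - 36816 = -766249/4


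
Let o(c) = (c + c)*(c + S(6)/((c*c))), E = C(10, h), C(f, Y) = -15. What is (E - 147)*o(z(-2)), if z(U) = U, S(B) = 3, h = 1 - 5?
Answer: -810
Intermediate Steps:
h = -4
E = -15
o(c) = 2*c*(c + 3/c²) (o(c) = (c + c)*(c + 3/((c*c))) = (2*c)*(c + 3/(c²)) = (2*c)*(c + 3/c²) = 2*c*(c + 3/c²))
(E - 147)*o(z(-2)) = (-15 - 147)*(2*(3 + (-2)³)/(-2)) = -324*(-1)*(3 - 8)/2 = -324*(-1)*(-5)/2 = -162*5 = -810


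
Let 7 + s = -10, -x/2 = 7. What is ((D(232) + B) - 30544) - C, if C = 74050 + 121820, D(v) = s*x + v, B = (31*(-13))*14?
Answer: -231586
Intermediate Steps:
x = -14 (x = -2*7 = -14)
s = -17 (s = -7 - 10 = -17)
B = -5642 (B = -403*14 = -5642)
D(v) = 238 + v (D(v) = -17*(-14) + v = 238 + v)
C = 195870
((D(232) + B) - 30544) - C = (((238 + 232) - 5642) - 30544) - 1*195870 = ((470 - 5642) - 30544) - 195870 = (-5172 - 30544) - 195870 = -35716 - 195870 = -231586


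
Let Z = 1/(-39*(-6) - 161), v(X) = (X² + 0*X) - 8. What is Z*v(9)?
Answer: 1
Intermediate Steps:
v(X) = -8 + X² (v(X) = (X² + 0) - 8 = X² - 8 = -8 + X²)
Z = 1/73 (Z = 1/(234 - 161) = 1/73 ≈ 0.013699)
Z*v(9) = (-8 + 9²)/73 = (-8 + 81)/73 = (1/73)*73 = 1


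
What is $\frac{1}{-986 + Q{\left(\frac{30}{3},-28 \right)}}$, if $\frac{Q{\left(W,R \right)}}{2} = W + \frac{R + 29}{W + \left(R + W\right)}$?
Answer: $- \frac{4}{3865} \approx -0.0010349$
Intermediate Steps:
$Q{\left(W,R \right)} = 2 W + \frac{2 \left(29 + R\right)}{R + 2 W}$ ($Q{\left(W,R \right)} = 2 \left(W + \frac{R + 29}{W + \left(R + W\right)}\right) = 2 \left(W + \frac{29 + R}{R + 2 W}\right) = 2 W + \frac{2 \left(29 + R\right)}{R + 2 W}$)
$\frac{1}{-986 + Q{\left(\frac{30}{3},-28 \right)}} = \frac{1}{-986 + \frac{2 \left(29 - 28 + 2 \left(\frac{30}{3}\right)^{2} - 28 \cdot \frac{30}{3}\right)}{-28 + 2 \cdot \frac{30}{3}}} = \frac{1}{-986 + \frac{2 \left(29 - 28 + 2 \left(30 \cdot \frac{1}{3}\right)^{2} - 28 \cdot 30 \cdot \frac{1}{3}\right)}{-28 + 2 \cdot 30 \cdot \frac{1}{3}}} = \frac{1}{-986 + \frac{2 \left(29 - 28 + 2 \cdot 10^{2} - 280\right)}{-28 + 2 \cdot 10}} = \frac{1}{-986 + \frac{2 \left(29 - 28 + 2 \cdot 100 - 280\right)}{-28 + 20}} = \frac{1}{-986 + \frac{2 \left(29 - 28 + 200 - 280\right)}{-8}} = \frac{1}{-986 + 2 \left(- \frac{1}{8}\right) \left(-79\right)} = \frac{1}{-986 + \frac{79}{4}} = \frac{1}{- \frac{3865}{4}} = - \frac{4}{3865}$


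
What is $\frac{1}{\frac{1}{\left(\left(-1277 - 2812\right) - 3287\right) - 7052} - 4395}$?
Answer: $- \frac{14428}{63411061} \approx -0.00022753$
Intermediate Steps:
$\frac{1}{\frac{1}{\left(\left(-1277 - 2812\right) - 3287\right) - 7052} - 4395} = \frac{1}{\frac{1}{\left(-4089 - 3287\right) - 7052} + \left(-4962 + 567\right)} = \frac{1}{\frac{1}{-7376 - 7052} - 4395} = \frac{1}{\frac{1}{-14428} - 4395} = \frac{1}{- \frac{1}{14428} - 4395} = \frac{1}{- \frac{63411061}{14428}} = - \frac{14428}{63411061}$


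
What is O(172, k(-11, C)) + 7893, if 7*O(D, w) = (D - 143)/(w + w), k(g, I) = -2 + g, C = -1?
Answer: 1436497/182 ≈ 7892.8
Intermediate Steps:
O(D, w) = (-143 + D)/(14*w) (O(D, w) = ((D - 143)/(w + w))/7 = ((-143 + D)/((2*w)))/7 = ((-143 + D)*(1/(2*w)))/7 = ((-143 + D)/(2*w))/7 = (-143 + D)/(14*w))
O(172, k(-11, C)) + 7893 = (-143 + 172)/(14*(-2 - 11)) + 7893 = (1/14)*29/(-13) + 7893 = (1/14)*(-1/13)*29 + 7893 = -29/182 + 7893 = 1436497/182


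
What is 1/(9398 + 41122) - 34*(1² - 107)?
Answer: 182074081/50520 ≈ 3604.0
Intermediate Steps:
1/(9398 + 41122) - 34*(1² - 107) = 1/50520 - 34*(1 - 107) = 1/50520 - 34*(-106) = 1/50520 - 1*(-3604) = 1/50520 + 3604 = 182074081/50520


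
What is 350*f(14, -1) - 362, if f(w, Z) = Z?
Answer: -712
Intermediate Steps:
350*f(14, -1) - 362 = 350*(-1) - 362 = -350 - 362 = -712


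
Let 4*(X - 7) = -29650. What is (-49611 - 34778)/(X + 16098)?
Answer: -168778/17385 ≈ -9.7083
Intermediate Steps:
X = -14811/2 (X = 7 + (¼)*(-29650) = 7 - 14825/2 = -14811/2 ≈ -7405.5)
(-49611 - 34778)/(X + 16098) = (-49611 - 34778)/(-14811/2 + 16098) = -84389/17385/2 = -84389*2/17385 = -168778/17385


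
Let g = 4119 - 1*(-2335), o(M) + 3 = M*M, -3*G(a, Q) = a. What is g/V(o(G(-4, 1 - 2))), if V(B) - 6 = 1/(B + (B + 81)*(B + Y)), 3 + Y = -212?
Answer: 9018348458/8383881 ≈ 1075.7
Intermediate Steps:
G(a, Q) = -a/3
Y = -215 (Y = -3 - 212 = -215)
o(M) = -3 + M² (o(M) = -3 + M*M = -3 + M²)
g = 6454 (g = 4119 + 2335 = 6454)
V(B) = 6 + 1/(B + (-215 + B)*(81 + B)) (V(B) = 6 + 1/(B + (B + 81)*(B - 215)) = 6 + 1/(B + (81 + B)*(-215 + B)) = 6 + 1/(B + (-215 + B)*(81 + B)))
g/V(o(G(-4, 1 - 2))) = 6454/(((-104489 - 798*(-3 + (-⅓*(-4))²) + 6*(-3 + (-⅓*(-4))²)²)/(-17415 + (-3 + (-⅓*(-4))²)² - 133*(-3 + (-⅓*(-4))²)))) = 6454/(((-104489 - 798*(-3 + (4/3)²) + 6*(-3 + (4/3)²)²)/(-17415 + (-3 + (4/3)²)² - 133*(-3 + (4/3)²)))) = 6454/(((-104489 - 798*(-3 + 16/9) + 6*(-3 + 16/9)²)/(-17415 + (-3 + 16/9)² - 133*(-3 + 16/9)))) = 6454/(((-104489 - 798*(-11/9) + 6*(-11/9)²)/(-17415 + (-11/9)² - 133*(-11/9)))) = 6454/(((-104489 + 2926/3 + 6*(121/81))/(-17415 + 121/81 + 1463/9))) = 6454/(((-104489 + 2926/3 + 242/27)/(-1397327/81))) = 6454/((-81/1397327*(-2794627/27))) = 6454/(8383881/1397327) = 6454*(1397327/8383881) = 9018348458/8383881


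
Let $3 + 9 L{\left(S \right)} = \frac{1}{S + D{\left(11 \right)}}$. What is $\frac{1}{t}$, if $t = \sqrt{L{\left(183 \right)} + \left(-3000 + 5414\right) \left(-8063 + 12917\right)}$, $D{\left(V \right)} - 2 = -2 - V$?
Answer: $\frac{6 \sqrt{779967375439}}{18138776173} \approx 0.00029213$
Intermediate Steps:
$D{\left(V \right)} = - V$ ($D{\left(V \right)} = 2 - \left(2 + V\right) = - V$)
$L{\left(S \right)} = - \frac{1}{3} + \frac{1}{9 \left(-11 + S\right)}$ ($L{\left(S \right)} = - \frac{1}{3} + \frac{1}{9 \left(S - 11\right)} = - \frac{1}{3} + \frac{1}{9 \left(-11 + S\right)}$)
$t = \frac{\sqrt{779967375439}}{258}$ ($t = \sqrt{\frac{34 - 549}{9 \left(-11 + 183\right)} + \left(-3000 + 5414\right) \left(-8063 + 12917\right)} = \sqrt{\frac{34 - 549}{9 \cdot 172} + 2414 \cdot 4854} = \sqrt{\frac{1}{9} \cdot \frac{1}{172} \left(-515\right) + 11717556} = \sqrt{- \frac{515}{1548} + 11717556} = \sqrt{\frac{18138776173}{1548}} = \frac{\sqrt{779967375439}}{258} \approx 3423.1$)
$\frac{1}{t} = \frac{1}{\frac{1}{258} \sqrt{779967375439}} = \frac{6 \sqrt{779967375439}}{18138776173}$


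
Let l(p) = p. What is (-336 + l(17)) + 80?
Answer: -239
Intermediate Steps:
(-336 + l(17)) + 80 = (-336 + 17) + 80 = -319 + 80 = -239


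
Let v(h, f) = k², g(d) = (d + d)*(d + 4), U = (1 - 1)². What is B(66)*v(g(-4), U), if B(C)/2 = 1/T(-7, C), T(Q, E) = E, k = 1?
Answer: 1/33 ≈ 0.030303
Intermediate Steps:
U = 0 (U = 0² = 0)
g(d) = 2*d*(4 + d) (g(d) = (2*d)*(4 + d) = 2*d*(4 + d))
v(h, f) = 1 (v(h, f) = 1² = 1)
B(C) = 2/C
B(66)*v(g(-4), U) = (2/66)*1 = (2*(1/66))*1 = (1/33)*1 = 1/33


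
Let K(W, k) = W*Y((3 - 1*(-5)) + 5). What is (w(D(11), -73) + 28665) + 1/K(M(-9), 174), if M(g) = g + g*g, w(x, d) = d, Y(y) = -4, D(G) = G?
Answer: 8234495/288 ≈ 28592.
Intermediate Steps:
M(g) = g + g²
K(W, k) = -4*W (K(W, k) = W*(-4) = -4*W)
(w(D(11), -73) + 28665) + 1/K(M(-9), 174) = (-73 + 28665) + 1/(-(-36)*(1 - 9)) = 28592 + 1/(-(-36)*(-8)) = 28592 + 1/(-4*72) = 28592 + 1/(-288) = 28592 - 1/288 = 8234495/288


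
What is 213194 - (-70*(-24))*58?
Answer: 115754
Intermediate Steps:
213194 - (-70*(-24))*58 = 213194 - 1680*58 = 213194 - 1*97440 = 213194 - 97440 = 115754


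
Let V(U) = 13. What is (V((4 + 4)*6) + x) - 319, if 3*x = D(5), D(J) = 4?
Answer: -914/3 ≈ -304.67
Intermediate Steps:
x = 4/3 (x = (1/3)*4 = 4/3 ≈ 1.3333)
(V((4 + 4)*6) + x) - 319 = (13 + 4/3) - 319 = 43/3 - 319 = -914/3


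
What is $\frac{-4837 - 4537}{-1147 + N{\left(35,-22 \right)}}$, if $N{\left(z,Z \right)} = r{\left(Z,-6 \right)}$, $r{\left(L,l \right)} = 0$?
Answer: $\frac{9374}{1147} \approx 8.1726$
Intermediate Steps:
$N{\left(z,Z \right)} = 0$
$\frac{-4837 - 4537}{-1147 + N{\left(35,-22 \right)}} = \frac{-4837 - 4537}{-1147 + 0} = - \frac{9374}{-1147} = \left(-9374\right) \left(- \frac{1}{1147}\right) = \frac{9374}{1147}$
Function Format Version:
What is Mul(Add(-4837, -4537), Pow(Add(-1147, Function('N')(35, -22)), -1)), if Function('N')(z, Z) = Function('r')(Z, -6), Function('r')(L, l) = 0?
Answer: Rational(9374, 1147) ≈ 8.1726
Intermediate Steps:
Function('N')(z, Z) = 0
Mul(Add(-4837, -4537), Pow(Add(-1147, Function('N')(35, -22)), -1)) = Mul(Add(-4837, -4537), Pow(Add(-1147, 0), -1)) = Mul(-9374, Pow(-1147, -1)) = Mul(-9374, Rational(-1, 1147)) = Rational(9374, 1147)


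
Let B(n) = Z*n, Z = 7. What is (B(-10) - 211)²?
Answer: 78961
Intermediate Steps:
B(n) = 7*n
(B(-10) - 211)² = (7*(-10) - 211)² = (-70 - 211)² = (-281)² = 78961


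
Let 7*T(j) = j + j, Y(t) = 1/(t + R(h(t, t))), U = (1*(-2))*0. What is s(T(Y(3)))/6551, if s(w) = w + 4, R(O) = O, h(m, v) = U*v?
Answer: 86/137571 ≈ 0.00062513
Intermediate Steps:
U = 0 (U = -2*0 = 0)
h(m, v) = 0 (h(m, v) = 0*v = 0)
Y(t) = 1/t (Y(t) = 1/(t + 0) = 1/t)
T(j) = 2*j/7 (T(j) = (j + j)/7 = (2*j)/7 = 2*j/7)
s(w) = 4 + w
s(T(Y(3)))/6551 = (4 + (2/7)/3)/6551 = (4 + (2/7)*(⅓))*(1/6551) = (4 + 2/21)*(1/6551) = (86/21)*(1/6551) = 86/137571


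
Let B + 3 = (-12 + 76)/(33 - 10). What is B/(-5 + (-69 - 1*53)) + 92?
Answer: 268737/2921 ≈ 92.002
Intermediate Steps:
B = -5/23 (B = -3 + (-12 + 76)/(33 - 10) = -3 + 64/23 = -5/23 ≈ -0.21739)
B/(-5 + (-69 - 1*53)) + 92 = -5/23/(-5 + (-69 - 1*53)) + 92 = -5/23/(-5 + (-69 - 53)) + 92 = -5/23/(-5 - 122) + 92 = -5/23/(-127) + 92 = -1/127*(-5/23) + 92 = 5/2921 + 92 = 268737/2921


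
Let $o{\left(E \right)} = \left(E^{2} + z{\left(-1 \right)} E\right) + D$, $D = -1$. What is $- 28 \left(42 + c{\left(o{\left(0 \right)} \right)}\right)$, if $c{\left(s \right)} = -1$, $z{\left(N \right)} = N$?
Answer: $-1148$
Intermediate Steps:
$o{\left(E \right)} = -1 + E^{2} - E$ ($o{\left(E \right)} = \left(E^{2} - E\right) - 1 = -1 + E^{2} - E$)
$- 28 \left(42 + c{\left(o{\left(0 \right)} \right)}\right) = - 28 \left(42 - 1\right) = \left(-28\right) 41 = -1148$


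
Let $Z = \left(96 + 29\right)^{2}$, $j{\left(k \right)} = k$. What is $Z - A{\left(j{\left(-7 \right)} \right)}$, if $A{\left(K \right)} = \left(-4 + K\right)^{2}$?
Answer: $15504$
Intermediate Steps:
$Z = 15625$ ($Z = 125^{2} = 15625$)
$Z - A{\left(j{\left(-7 \right)} \right)} = 15625 - \left(-4 - 7\right)^{2} = 15625 - \left(-11\right)^{2} = 15625 - 121 = 15504$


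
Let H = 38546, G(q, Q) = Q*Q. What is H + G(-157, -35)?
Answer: 39771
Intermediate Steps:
G(q, Q) = Q²
H + G(-157, -35) = 38546 + (-35)² = 38546 + 1225 = 39771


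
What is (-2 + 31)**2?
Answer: 841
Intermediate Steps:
(-2 + 31)**2 = 29**2 = 841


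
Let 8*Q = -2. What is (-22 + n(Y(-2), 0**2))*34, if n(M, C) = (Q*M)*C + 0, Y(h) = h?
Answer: -748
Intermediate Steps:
Q = -1/4 (Q = (1/8)*(-2) = -1/4 ≈ -0.25000)
n(M, C) = -C*M/4 (n(M, C) = (-M/4)*C + 0 = -C*M/4 + 0 = -C*M/4)
(-22 + n(Y(-2), 0**2))*34 = (-22 - 1/4*0**2*(-2))*34 = (-22 - 1/4*0*(-2))*34 = (-22 + 0)*34 = -22*34 = -748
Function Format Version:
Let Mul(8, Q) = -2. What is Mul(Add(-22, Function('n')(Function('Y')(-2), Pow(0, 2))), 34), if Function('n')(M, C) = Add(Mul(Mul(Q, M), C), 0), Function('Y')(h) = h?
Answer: -748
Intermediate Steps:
Q = Rational(-1, 4) (Q = Mul(Rational(1, 8), -2) = Rational(-1, 4) ≈ -0.25000)
Function('n')(M, C) = Mul(Rational(-1, 4), C, M) (Function('n')(M, C) = Add(Mul(Mul(Rational(-1, 4), M), C), 0) = Add(Mul(Rational(-1, 4), C, M), 0) = Mul(Rational(-1, 4), C, M))
Mul(Add(-22, Function('n')(Function('Y')(-2), Pow(0, 2))), 34) = Mul(Add(-22, Mul(Rational(-1, 4), Pow(0, 2), -2)), 34) = Mul(Add(-22, Mul(Rational(-1, 4), 0, -2)), 34) = Mul(Add(-22, 0), 34) = Mul(-22, 34) = -748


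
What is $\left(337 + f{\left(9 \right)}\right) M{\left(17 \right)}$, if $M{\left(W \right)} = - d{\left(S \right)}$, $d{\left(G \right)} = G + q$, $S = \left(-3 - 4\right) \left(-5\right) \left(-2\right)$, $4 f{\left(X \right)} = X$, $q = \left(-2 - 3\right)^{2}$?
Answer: $\frac{61065}{4} \approx 15266.0$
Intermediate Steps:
$q = 25$ ($q = \left(-5\right)^{2} = 25$)
$f{\left(X \right)} = \frac{X}{4}$
$S = -70$ ($S = \left(-7\right) \left(-5\right) \left(-2\right) = 35 \left(-2\right) = -70$)
$d{\left(G \right)} = 25 + G$ ($d{\left(G \right)} = G + 25 = 25 + G$)
$M{\left(W \right)} = 45$ ($M{\left(W \right)} = - (25 - 70) = \left(-1\right) \left(-45\right) = 45$)
$\left(337 + f{\left(9 \right)}\right) M{\left(17 \right)} = \left(337 + \frac{1}{4} \cdot 9\right) 45 = \left(337 + \frac{9}{4}\right) 45 = \frac{1357}{4} \cdot 45 = \frac{61065}{4}$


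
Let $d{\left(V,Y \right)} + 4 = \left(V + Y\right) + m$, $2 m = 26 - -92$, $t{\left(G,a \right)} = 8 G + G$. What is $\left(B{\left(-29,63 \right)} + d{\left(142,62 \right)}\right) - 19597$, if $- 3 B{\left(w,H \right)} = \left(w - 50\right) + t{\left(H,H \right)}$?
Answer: $- \frac{58502}{3} \approx -19501.0$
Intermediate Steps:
$t{\left(G,a \right)} = 9 G$
$m = 59$ ($m = \frac{26 - -92}{2} = \frac{26 + 92}{2} = \frac{1}{2} \cdot 118 = 59$)
$B{\left(w,H \right)} = \frac{50}{3} - 3 H - \frac{w}{3}$ ($B{\left(w,H \right)} = - \frac{\left(w - 50\right) + 9 H}{3} = - \frac{\left(-50 + w\right) + 9 H}{3} = - \frac{-50 + w + 9 H}{3} = \frac{50}{3} - 3 H - \frac{w}{3}$)
$d{\left(V,Y \right)} = 55 + V + Y$ ($d{\left(V,Y \right)} = -4 + \left(\left(V + Y\right) + 59\right) = -4 + \left(59 + V + Y\right) = 55 + V + Y$)
$\left(B{\left(-29,63 \right)} + d{\left(142,62 \right)}\right) - 19597 = \left(\left(\frac{50}{3} - 189 - - \frac{29}{3}\right) + \left(55 + 142 + 62\right)\right) - 19597 = \left(\left(\frac{50}{3} - 189 + \frac{29}{3}\right) + 259\right) - 19597 = \left(- \frac{488}{3} + 259\right) - 19597 = \frac{289}{3} - 19597 = - \frac{58502}{3}$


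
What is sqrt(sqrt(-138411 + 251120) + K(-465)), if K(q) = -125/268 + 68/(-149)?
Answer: sqrt(-367863567 + 398641156*sqrt(112709))/19966 ≈ 18.298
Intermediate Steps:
K(q) = -36849/39932 (K(q) = -125*1/268 + 68*(-1/149) = -125/268 - 68/149 = -36849/39932)
sqrt(sqrt(-138411 + 251120) + K(-465)) = sqrt(sqrt(-138411 + 251120) - 36849/39932) = sqrt(sqrt(112709) - 36849/39932) = sqrt(-36849/39932 + sqrt(112709))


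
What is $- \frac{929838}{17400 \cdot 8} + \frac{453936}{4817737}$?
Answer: $- \frac{736087840901}{111771498400} \approx -6.5856$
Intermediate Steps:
$- \frac{929838}{17400 \cdot 8} + \frac{453936}{4817737} = - \frac{929838}{139200} + 453936 \cdot \frac{1}{4817737} = \left(-929838\right) \frac{1}{139200} + \frac{453936}{4817737} = - \frac{154973}{23200} + \frac{453936}{4817737} = - \frac{736087840901}{111771498400}$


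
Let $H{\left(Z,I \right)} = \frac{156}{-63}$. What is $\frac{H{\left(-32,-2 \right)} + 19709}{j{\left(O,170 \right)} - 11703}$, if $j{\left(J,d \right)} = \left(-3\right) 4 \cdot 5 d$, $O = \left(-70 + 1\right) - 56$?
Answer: $- \frac{413837}{459963} \approx -0.89972$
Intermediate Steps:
$H{\left(Z,I \right)} = - \frac{52}{21}$ ($H{\left(Z,I \right)} = 156 \left(- \frac{1}{63}\right) = - \frac{52}{21}$)
$O = -125$ ($O = -69 - 56 = -125$)
$j{\left(J,d \right)} = - 60 d$ ($j{\left(J,d \right)} = \left(-12\right) 5 d = - 60 d$)
$\frac{H{\left(-32,-2 \right)} + 19709}{j{\left(O,170 \right)} - 11703} = \frac{- \frac{52}{21} + 19709}{\left(-60\right) 170 - 11703} = \frac{413837}{21 \left(-10200 - 11703\right)} = \frac{413837}{21 \left(-21903\right)} = \frac{413837}{21} \left(- \frac{1}{21903}\right) = - \frac{413837}{459963}$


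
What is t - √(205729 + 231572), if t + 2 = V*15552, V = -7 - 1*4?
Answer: -171074 - 3*√48589 ≈ -1.7174e+5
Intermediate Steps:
V = -11 (V = -7 - 4 = -11)
t = -171074 (t = -2 - 11*15552 = -2 - 171072 = -171074)
t - √(205729 + 231572) = -171074 - √(205729 + 231572) = -171074 - √437301 = -171074 - 3*√48589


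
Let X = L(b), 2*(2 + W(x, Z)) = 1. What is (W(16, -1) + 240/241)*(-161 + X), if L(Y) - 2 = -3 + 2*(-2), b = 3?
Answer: 20169/241 ≈ 83.689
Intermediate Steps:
W(x, Z) = -3/2 (W(x, Z) = -2 + (½)*1 = -2 + ½ = -3/2)
L(Y) = -5 (L(Y) = 2 + (-3 + 2*(-2)) = 2 + (-3 - 4) = 2 - 7 = -5)
X = -5
(W(16, -1) + 240/241)*(-161 + X) = (-3/2 + 240/241)*(-161 - 5) = (-3/2 + 240*(1/241))*(-166) = (-3/2 + 240/241)*(-166) = -243/482*(-166) = 20169/241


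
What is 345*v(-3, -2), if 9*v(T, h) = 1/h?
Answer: -115/6 ≈ -19.167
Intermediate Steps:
v(T, h) = 1/(9*h) (v(T, h) = (1/h)/9 = 1/(9*h))
345*v(-3, -2) = 345*((⅑)/(-2)) = 345*((⅑)*(-½)) = 345*(-1/18) = -115/6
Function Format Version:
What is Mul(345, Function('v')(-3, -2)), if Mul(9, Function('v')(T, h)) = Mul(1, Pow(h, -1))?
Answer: Rational(-115, 6) ≈ -19.167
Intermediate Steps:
Function('v')(T, h) = Mul(Rational(1, 9), Pow(h, -1)) (Function('v')(T, h) = Mul(Rational(1, 9), Mul(1, Pow(h, -1))) = Mul(Rational(1, 9), Pow(h, -1)))
Mul(345, Function('v')(-3, -2)) = Mul(345, Mul(Rational(1, 9), Pow(-2, -1))) = Mul(345, Mul(Rational(1, 9), Rational(-1, 2))) = Mul(345, Rational(-1, 18)) = Rational(-115, 6)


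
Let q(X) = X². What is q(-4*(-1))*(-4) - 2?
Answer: -66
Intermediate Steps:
q(-4*(-1))*(-4) - 2 = (-4*(-1))²*(-4) - 2 = 4²*(-4) - 2 = 16*(-4) - 2 = -64 - 2 = -66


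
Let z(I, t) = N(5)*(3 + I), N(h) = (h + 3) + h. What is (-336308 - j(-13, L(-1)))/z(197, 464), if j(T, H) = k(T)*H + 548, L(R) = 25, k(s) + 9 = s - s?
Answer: -336631/2600 ≈ -129.47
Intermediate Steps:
k(s) = -9 (k(s) = -9 + (s - s) = -9 + 0 = -9)
N(h) = 3 + 2*h (N(h) = (3 + h) + h = 3 + 2*h)
j(T, H) = 548 - 9*H (j(T, H) = -9*H + 548 = 548 - 9*H)
z(I, t) = 39 + 13*I (z(I, t) = (3 + 2*5)*(3 + I) = (3 + 10)*(3 + I) = 13*(3 + I) = 39 + 13*I)
(-336308 - j(-13, L(-1)))/z(197, 464) = (-336308 - (548 - 9*25))/(39 + 13*197) = (-336308 - (548 - 225))/(39 + 2561) = (-336308 - 1*323)/2600 = (-336308 - 323)*(1/2600) = -336631*1/2600 = -336631/2600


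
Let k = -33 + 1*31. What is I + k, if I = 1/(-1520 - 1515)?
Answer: -6071/3035 ≈ -2.0003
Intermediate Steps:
I = -1/3035 (I = 1/(-3035) = -1/3035 ≈ -0.00032949)
k = -2 (k = -33 + 31 = -2)
I + k = -1/3035 - 2 = -6071/3035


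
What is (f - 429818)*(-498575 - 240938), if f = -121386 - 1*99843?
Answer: 481457720111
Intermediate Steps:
f = -221229 (f = -121386 - 99843 = -221229)
(f - 429818)*(-498575 - 240938) = (-221229 - 429818)*(-498575 - 240938) = -651047*(-739513) = 481457720111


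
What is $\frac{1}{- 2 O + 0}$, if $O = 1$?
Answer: $- \frac{1}{2} \approx -0.5$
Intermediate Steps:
$\frac{1}{- 2 O + 0} = \frac{1}{\left(-2\right) 1 + 0} = \frac{1}{-2 + 0} = \frac{1}{-2} = - \frac{1}{2}$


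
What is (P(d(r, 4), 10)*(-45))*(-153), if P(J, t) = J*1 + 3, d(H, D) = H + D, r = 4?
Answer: 75735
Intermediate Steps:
d(H, D) = D + H
P(J, t) = 3 + J (P(J, t) = J + 3 = 3 + J)
(P(d(r, 4), 10)*(-45))*(-153) = ((3 + (4 + 4))*(-45))*(-153) = ((3 + 8)*(-45))*(-153) = (11*(-45))*(-153) = -495*(-153) = 75735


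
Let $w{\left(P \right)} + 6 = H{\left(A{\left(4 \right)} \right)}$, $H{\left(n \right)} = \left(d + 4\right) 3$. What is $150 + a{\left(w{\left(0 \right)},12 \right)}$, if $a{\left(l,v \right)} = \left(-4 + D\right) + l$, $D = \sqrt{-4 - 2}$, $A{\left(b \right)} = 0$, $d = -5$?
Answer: $137 + i \sqrt{6} \approx 137.0 + 2.4495 i$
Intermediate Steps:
$H{\left(n \right)} = -3$ ($H{\left(n \right)} = \left(-5 + 4\right) 3 = \left(-1\right) 3 = -3$)
$w{\left(P \right)} = -9$ ($w{\left(P \right)} = -6 - 3 = -9$)
$D = i \sqrt{6}$ ($D = \sqrt{-6} = i \sqrt{6} \approx 2.4495 i$)
$a{\left(l,v \right)} = -4 + l + i \sqrt{6}$ ($a{\left(l,v \right)} = \left(-4 + i \sqrt{6}\right) + l = -4 + l + i \sqrt{6}$)
$150 + a{\left(w{\left(0 \right)},12 \right)} = 150 - \left(13 - i \sqrt{6}\right) = 137 + i \sqrt{6}$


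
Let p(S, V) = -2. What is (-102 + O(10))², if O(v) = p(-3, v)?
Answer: 10816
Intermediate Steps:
O(v) = -2
(-102 + O(10))² = (-102 - 2)² = (-104)² = 10816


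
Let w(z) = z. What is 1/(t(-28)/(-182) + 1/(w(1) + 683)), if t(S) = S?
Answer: 8892/1381 ≈ 6.4388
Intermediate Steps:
1/(t(-28)/(-182) + 1/(w(1) + 683)) = 1/(-28/(-182) + 1/(1 + 683)) = 1/(-28*(-1/182) + 1/684) = 1/(2/13 + 1/684) = 1/(1381/8892) = 8892/1381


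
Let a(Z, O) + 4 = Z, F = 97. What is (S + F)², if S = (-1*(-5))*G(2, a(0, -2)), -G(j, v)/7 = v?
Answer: 56169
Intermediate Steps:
a(Z, O) = -4 + Z
G(j, v) = -7*v
S = 140 (S = (-1*(-5))*(-7*(-4 + 0)) = 5*(-7*(-4)) = 5*28 = 140)
(S + F)² = (140 + 97)² = 237² = 56169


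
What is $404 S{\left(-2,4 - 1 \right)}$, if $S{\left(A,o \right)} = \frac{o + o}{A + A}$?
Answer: $-606$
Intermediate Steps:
$S{\left(A,o \right)} = \frac{o}{A}$ ($S{\left(A,o \right)} = \frac{2 o}{2 A} = 2 o \frac{1}{2 A} = \frac{o}{A}$)
$404 S{\left(-2,4 - 1 \right)} = 404 \frac{4 - 1}{-2} = 404 \cdot 3 \left(- \frac{1}{2}\right) = 404 \left(- \frac{3}{2}\right) = -606$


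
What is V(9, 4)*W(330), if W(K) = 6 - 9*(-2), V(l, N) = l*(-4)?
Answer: -864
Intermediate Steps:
V(l, N) = -4*l
W(K) = 24 (W(K) = 6 + 18 = 24)
V(9, 4)*W(330) = -4*9*24 = -36*24 = -864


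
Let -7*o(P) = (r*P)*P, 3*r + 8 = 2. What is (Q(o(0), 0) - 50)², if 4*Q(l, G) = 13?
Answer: 34969/16 ≈ 2185.6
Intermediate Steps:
r = -2 (r = -8/3 + (⅓)*2 = -8/3 + ⅔ = -2)
o(P) = 2*P²/7 (o(P) = -(-2*P)*P/7 = -(-2)*P²/7 = 2*P²/7)
Q(l, G) = 13/4 (Q(l, G) = (¼)*13 = 13/4)
(Q(o(0), 0) - 50)² = (13/4 - 50)² = (-187/4)² = 34969/16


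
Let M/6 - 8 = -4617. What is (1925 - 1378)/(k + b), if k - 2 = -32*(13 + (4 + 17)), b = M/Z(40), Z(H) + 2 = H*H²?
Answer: -1591223/3160431 ≈ -0.50348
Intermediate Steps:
Z(H) = -2 + H³ (Z(H) = -2 + H*H² = -2 + H³)
M = -27654 (M = 48 + 6*(-4617) = 48 - 27702 = -27654)
b = -1257/2909 (b = -27654/(-2 + 40³) = -27654/(-2 + 64000) = -27654/63998 = -27654*1/63998 = -1257/2909 ≈ -0.43211)
k = -1086 (k = 2 - 32*(13 + (4 + 17)) = 2 - 32*(13 + 21) = 2 - 32*34 = 2 - 1088 = -1086)
(1925 - 1378)/(k + b) = (1925 - 1378)/(-1086 - 1257/2909) = 547/(-3160431/2909) = 547*(-2909/3160431) = -1591223/3160431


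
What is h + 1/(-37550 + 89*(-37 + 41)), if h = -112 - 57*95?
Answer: -205571239/37194 ≈ -5527.0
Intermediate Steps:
h = -5527 (h = -112 - 5415 = -5527)
h + 1/(-37550 + 89*(-37 + 41)) = -5527 + 1/(-37550 + 89*(-37 + 41)) = -5527 + 1/(-37550 + 89*4) = -5527 + 1/(-37550 + 356) = -5527 + 1/(-37194) = -5527 - 1/37194 = -205571239/37194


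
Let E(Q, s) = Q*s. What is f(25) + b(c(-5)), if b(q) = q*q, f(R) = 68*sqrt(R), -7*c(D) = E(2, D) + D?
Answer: 16885/49 ≈ 344.59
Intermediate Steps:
c(D) = -3*D/7 (c(D) = -(2*D + D)/7 = -3*D/7)
b(q) = q**2
f(25) + b(c(-5)) = 68*sqrt(25) + (-3/7*(-5))**2 = 68*5 + (15/7)**2 = 340 + 225/49 = 16885/49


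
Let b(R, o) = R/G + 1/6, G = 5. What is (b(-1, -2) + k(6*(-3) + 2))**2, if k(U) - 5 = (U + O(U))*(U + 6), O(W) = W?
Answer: 95043001/900 ≈ 1.0560e+5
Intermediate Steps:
b(R, o) = 1/6 + R/5 (b(R, o) = R/5 + 1/6 = 1/6 + R/5)
k(U) = 5 + 2*U*(6 + U) (k(U) = 5 + (U + U)*(U + 6) = 5 + (2*U)*(6 + U) = 5 + 2*U*(6 + U))
(b(-1, -2) + k(6*(-3) + 2))**2 = ((1/6 + (1/5)*(-1)) + (5 + 2*(6*(-3) + 2)**2 + 12*(6*(-3) + 2)))**2 = ((1/6 - 1/5) + (5 + 2*(-18 + 2)**2 + 12*(-18 + 2)))**2 = (-1/30 + (5 + 2*(-16)**2 + 12*(-16)))**2 = (-1/30 + (5 + 2*256 - 192))**2 = (-1/30 + (5 + 512 - 192))**2 = (-1/30 + 325)**2 = (9749/30)**2 = 95043001/900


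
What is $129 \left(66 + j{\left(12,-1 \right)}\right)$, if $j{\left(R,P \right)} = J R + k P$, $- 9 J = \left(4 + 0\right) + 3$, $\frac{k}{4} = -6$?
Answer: $10406$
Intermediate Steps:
$k = -24$ ($k = 4 \left(-6\right) = -24$)
$J = - \frac{7}{9}$ ($J = - \frac{\left(4 + 0\right) + 3}{9} = - \frac{4 + 3}{9} = \left(- \frac{1}{9}\right) 7 = - \frac{7}{9} \approx -0.77778$)
$j{\left(R,P \right)} = - 24 P - \frac{7 R}{9}$ ($j{\left(R,P \right)} = - \frac{7 R}{9} - 24 P = - 24 P - \frac{7 R}{9}$)
$129 \left(66 + j{\left(12,-1 \right)}\right) = 129 \left(66 - - \frac{44}{3}\right) = 129 \left(66 + \left(24 - \frac{28}{3}\right)\right) = 129 \left(66 + \frac{44}{3}\right) = 129 \cdot \frac{242}{3} = 10406$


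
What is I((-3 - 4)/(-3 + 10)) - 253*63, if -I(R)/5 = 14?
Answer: -16009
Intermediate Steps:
I(R) = -70 (I(R) = -5*14 = -70)
I((-3 - 4)/(-3 + 10)) - 253*63 = -70 - 253*63 = -70 - 15939 = -16009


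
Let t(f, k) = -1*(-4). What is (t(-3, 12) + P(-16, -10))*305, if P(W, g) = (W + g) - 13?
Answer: -10675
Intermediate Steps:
t(f, k) = 4
P(W, g) = -13 + W + g
(t(-3, 12) + P(-16, -10))*305 = (4 + (-13 - 16 - 10))*305 = (4 - 39)*305 = -35*305 = -10675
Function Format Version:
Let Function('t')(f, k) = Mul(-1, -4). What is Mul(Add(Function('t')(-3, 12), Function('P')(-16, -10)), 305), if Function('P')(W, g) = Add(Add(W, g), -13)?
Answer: -10675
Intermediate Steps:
Function('t')(f, k) = 4
Function('P')(W, g) = Add(-13, W, g)
Mul(Add(Function('t')(-3, 12), Function('P')(-16, -10)), 305) = Mul(Add(4, Add(-13, -16, -10)), 305) = Mul(Add(4, -39), 305) = Mul(-35, 305) = -10675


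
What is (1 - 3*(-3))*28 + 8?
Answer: 288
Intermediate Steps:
(1 - 3*(-3))*28 + 8 = (1 + 9)*28 + 8 = 10*28 + 8 = 280 + 8 = 288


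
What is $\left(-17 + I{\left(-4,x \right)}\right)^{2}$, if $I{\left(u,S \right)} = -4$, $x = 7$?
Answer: $441$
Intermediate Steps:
$\left(-17 + I{\left(-4,x \right)}\right)^{2} = \left(-17 - 4\right)^{2} = \left(-21\right)^{2} = 441$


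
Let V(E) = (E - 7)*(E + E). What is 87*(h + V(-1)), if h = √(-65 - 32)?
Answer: 1392 + 87*I*√97 ≈ 1392.0 + 856.85*I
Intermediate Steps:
h = I*√97 (h = √(-97) = I*√97 ≈ 9.8489*I)
V(E) = 2*E*(-7 + E) (V(E) = (-7 + E)*(2*E) = 2*E*(-7 + E))
87*(h + V(-1)) = 87*(I*√97 + 2*(-1)*(-7 - 1)) = 87*(I*√97 + 2*(-1)*(-8)) = 87*(I*√97 + 16) = 87*(16 + I*√97) = 1392 + 87*I*√97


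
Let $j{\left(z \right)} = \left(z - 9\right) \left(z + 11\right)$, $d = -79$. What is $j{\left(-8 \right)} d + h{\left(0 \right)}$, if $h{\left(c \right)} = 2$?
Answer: $4031$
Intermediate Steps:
$j{\left(z \right)} = \left(-9 + z\right) \left(11 + z\right)$
$j{\left(-8 \right)} d + h{\left(0 \right)} = \left(-99 + \left(-8\right)^{2} + 2 \left(-8\right)\right) \left(-79\right) + 2 = \left(-99 + 64 - 16\right) \left(-79\right) + 2 = \left(-51\right) \left(-79\right) + 2 = 4029 + 2 = 4031$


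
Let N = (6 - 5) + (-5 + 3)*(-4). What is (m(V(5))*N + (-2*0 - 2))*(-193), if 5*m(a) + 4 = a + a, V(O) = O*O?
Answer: -77972/5 ≈ -15594.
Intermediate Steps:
V(O) = O**2
m(a) = -4/5 + 2*a/5 (m(a) = -4/5 + (a + a)/5 = -4/5 + (2*a)/5 = -4/5 + 2*a/5)
N = 9 (N = 1 - 2*(-4) = 1 + 8 = 9)
(m(V(5))*N + (-2*0 - 2))*(-193) = ((-4/5 + (2/5)*5**2)*9 + (-2*0 - 2))*(-193) = ((-4/5 + (2/5)*25)*9 + (0 - 2))*(-193) = ((-4/5 + 10)*9 - 2)*(-193) = ((46/5)*9 - 2)*(-193) = (414/5 - 2)*(-193) = (404/5)*(-193) = -77972/5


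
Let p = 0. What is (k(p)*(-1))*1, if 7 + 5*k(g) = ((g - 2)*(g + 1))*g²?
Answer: 7/5 ≈ 1.4000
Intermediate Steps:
k(g) = -7/5 + g²*(1 + g)*(-2 + g)/5 (k(g) = -7/5 + (((g - 2)*(g + 1))*g²)/5 = -7/5 + (((-2 + g)*(1 + g))*g²)/5 = -7/5 + (((1 + g)*(-2 + g))*g²)/5 = -7/5 + (g²*(1 + g)*(-2 + g))/5 = -7/5 + g²*(1 + g)*(-2 + g)/5)
(k(p)*(-1))*1 = ((-7/5 - ⅖*0² - ⅕*0³ + (⅕)*0⁴)*(-1))*1 = ((-7/5 - ⅖*0 - ⅕*0 + (⅕)*0)*(-1))*1 = ((-7/5 + 0 + 0 + 0)*(-1))*1 = -7/5*(-1)*1 = (7/5)*1 = 7/5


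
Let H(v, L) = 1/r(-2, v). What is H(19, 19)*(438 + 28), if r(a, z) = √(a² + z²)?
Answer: 466*√365/365 ≈ 24.392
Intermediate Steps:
H(v, L) = (4 + v²)^(-½) (H(v, L) = 1/(√((-2)² + v²)) = 1/(√(4 + v²)) = (4 + v²)^(-½))
H(19, 19)*(438 + 28) = (438 + 28)/√(4 + 19²) = 466/√(4 + 361) = 466/√365 = (√365/365)*466 = 466*√365/365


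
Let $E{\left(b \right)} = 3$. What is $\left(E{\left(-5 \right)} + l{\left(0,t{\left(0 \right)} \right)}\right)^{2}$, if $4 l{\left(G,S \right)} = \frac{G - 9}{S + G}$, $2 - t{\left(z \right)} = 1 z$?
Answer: $\frac{225}{64} \approx 3.5156$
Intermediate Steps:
$t{\left(z \right)} = 2 - z$ ($t{\left(z \right)} = 2 - 1 z = 2 - z$)
$l{\left(G,S \right)} = \frac{-9 + G}{4 \left(G + S\right)}$ ($l{\left(G,S \right)} = \frac{\left(G - 9\right) \frac{1}{S + G}}{4} = \frac{\left(-9 + G\right) \frac{1}{G + S}}{4} = \frac{\frac{1}{G + S} \left(-9 + G\right)}{4} = \frac{-9 + G}{4 \left(G + S\right)}$)
$\left(E{\left(-5 \right)} + l{\left(0,t{\left(0 \right)} \right)}\right)^{2} = \left(3 + \frac{-9 + 0}{4 \left(0 + \left(2 - 0\right)\right)}\right)^{2} = \left(3 + \frac{1}{4} \frac{1}{0 + \left(2 + 0\right)} \left(-9\right)\right)^{2} = \left(3 + \frac{1}{4} \frac{1}{0 + 2} \left(-9\right)\right)^{2} = \left(3 + \frac{1}{4} \cdot \frac{1}{2} \left(-9\right)\right)^{2} = \left(3 - \frac{9}{8}\right)^{2} = \left(\frac{15}{8}\right)^{2} = \frac{225}{64}$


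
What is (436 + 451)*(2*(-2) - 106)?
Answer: -97570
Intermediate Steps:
(436 + 451)*(2*(-2) - 106) = 887*(-4 - 106) = 887*(-110) = -97570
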